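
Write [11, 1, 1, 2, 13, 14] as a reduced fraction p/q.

10936/943

Fold from the inside: start with 14/1.
  13 + 1/14 = 183/14
  2 + 14/183 = 380/183
  1 + 183/380 = 563/380
  1 + 380/563 = 943/563
  11 + 563/943 = 10936/943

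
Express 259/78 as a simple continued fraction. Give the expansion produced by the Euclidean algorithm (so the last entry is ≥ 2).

[3; 3, 8, 3]

259 = 3×78 + 25
78 = 3×25 + 3
25 = 8×3 + 1
3 = 3×1 + 0  (stop)
So 259/78 = [3; 3, 8, 3].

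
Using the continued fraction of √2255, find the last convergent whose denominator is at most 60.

1757/37

√2255 = [47; 2, 18, 2, 94, …] (period length 4).
Convergents:
  p_0/q_0 = 47/1
  p_1/q_1 = 95/2
  p_2/q_2 = 1757/37
  p_3/q_3 = 3609/76
q_2 = 37 ≤ 60 < 76 = q_3, so the answer is 1757/37.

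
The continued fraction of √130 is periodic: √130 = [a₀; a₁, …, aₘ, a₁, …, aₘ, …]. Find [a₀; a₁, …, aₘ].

a₀ = ⌊√130⌋ = 11.
With m₀=0, d₀=1 and mₖ₊₁ = dₖaₖ − mₖ, dₖ₊₁ = (n − mₖ₊₁²)/dₖ, aₖ₊₁ = ⌊(a₀+mₖ₊₁)/dₖ₊₁⌋:
  k=1: m=11, d=9, a=2
  k=2: m=7, d=9, a=2
  k=3: m=11, d=1, a=22
d=1 and a=2a₀=22 at k=3, so the next step gives (m, d) = (11, 9) again — its k=1 value — and the period has length 3.

[11; 2, 2, 22]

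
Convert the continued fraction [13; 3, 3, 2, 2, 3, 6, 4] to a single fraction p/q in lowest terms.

Using pₖ = aₖpₖ₋₁ + pₖ₋₂ and qₖ = aₖqₖ₋₁ + qₖ₋₂:
  k=0: a=13, p=13, q=1
  k=1: a=3, p=40, q=3
  k=2: a=3, p=133, q=10
  k=3: a=2, p=306, q=23
  k=4: a=2, p=745, q=56
  k=5: a=3, p=2541, q=191
  k=6: a=6, p=15991, q=1202
  k=7: a=4, p=66505, q=4999

66505/4999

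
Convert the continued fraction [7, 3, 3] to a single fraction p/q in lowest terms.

73/10

Fold from the inside: start with 3/1.
  3 + 1/3 = 10/3
  7 + 3/10 = 73/10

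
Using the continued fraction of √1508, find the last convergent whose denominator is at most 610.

18135/467

√1508 = [38; 1, 4, 1, 76, …] (period length 4).
Convergents:
  p_0/q_0 = 38/1
  p_1/q_1 = 39/1
  p_2/q_2 = 194/5
  p_3/q_3 = 233/6
  p_4/q_4 = 17902/461
  p_5/q_5 = 18135/467
  p_6/q_6 = 90442/2329
q_5 = 467 ≤ 610 < 2329 = q_6, so the answer is 18135/467.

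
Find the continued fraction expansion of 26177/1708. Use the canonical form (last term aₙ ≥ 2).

[15; 3, 15, 18, 2]

26177 = 15×1708 + 557
1708 = 3×557 + 37
557 = 15×37 + 2
37 = 18×2 + 1
2 = 2×1 + 0  (stop)
So 26177/1708 = [15; 3, 15, 18, 2].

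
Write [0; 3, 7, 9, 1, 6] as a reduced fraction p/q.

490/1539

Using pₖ = aₖpₖ₋₁ + pₖ₋₂ and qₖ = aₖqₖ₋₁ + qₖ₋₂:
  k=0: a=0, p=0, q=1
  k=1: a=3, p=1, q=3
  k=2: a=7, p=7, q=22
  k=3: a=9, p=64, q=201
  k=4: a=1, p=71, q=223
  k=5: a=6, p=490, q=1539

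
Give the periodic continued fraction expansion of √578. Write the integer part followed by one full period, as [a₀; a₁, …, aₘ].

a₀ = ⌊√578⌋ = 24.
With m₀=0, d₀=1 and mₖ₊₁ = dₖaₖ − mₖ, dₖ₊₁ = (n − mₖ₊₁²)/dₖ, aₖ₊₁ = ⌊(a₀+mₖ₊₁)/dₖ₊₁⌋:
  k=1: m=24, d=2, a=24
  k=2: m=24, d=1, a=48
d=1 and a=2a₀=48 at k=2, so the next step gives (m, d) = (24, 2) again — its k=1 value — and the period has length 2.

[24; 24, 48]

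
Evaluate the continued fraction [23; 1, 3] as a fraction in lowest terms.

Using pₖ = aₖpₖ₋₁ + pₖ₋₂ and qₖ = aₖqₖ₋₁ + qₖ₋₂:
  k=0: a=23, p=23, q=1
  k=1: a=1, p=24, q=1
  k=2: a=3, p=95, q=4

95/4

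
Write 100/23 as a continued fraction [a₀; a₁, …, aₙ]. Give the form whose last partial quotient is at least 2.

100 = 4·23 + 8
23 = 2·8 + 7
8 = 1·7 + 1
7 = 7·1 + 0  (stop)
So 100/23 = [4; 2, 1, 7].

[4; 2, 1, 7]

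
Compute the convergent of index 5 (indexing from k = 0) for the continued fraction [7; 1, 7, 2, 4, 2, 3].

Using pₖ = aₖpₖ₋₁ + pₖ₋₂, qₖ = aₖqₖ₋₁ + qₖ₋₂ (with p₋₁=1, p₋₂=0, q₋₁=0, q₋₂=1):
  k=0: a=7, p=7, q=1
  k=1: a=1, p=8, q=1
  k=2: a=7, p=63, q=8
  k=3: a=2, p=134, q=17
  k=4: a=4, p=599, q=76
  k=5: a=2, p=1332, q=169

1332/169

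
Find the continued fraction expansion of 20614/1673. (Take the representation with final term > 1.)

20614 = 12·1673 + 538
1673 = 3·538 + 59
538 = 9·59 + 7
59 = 8·7 + 3
7 = 2·3 + 1
3 = 3·1 + 0  (stop)
So 20614/1673 = [12; 3, 9, 8, 2, 3].

[12; 3, 9, 8, 2, 3]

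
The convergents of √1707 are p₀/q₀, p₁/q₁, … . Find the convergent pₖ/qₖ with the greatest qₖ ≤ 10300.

194639/4711

√1707 = [41; 3, 6, 41, 6, 3, 82, …] (period length 6).
Convergents:
  p_0/q_0 = 41/1
  p_1/q_1 = 124/3
  p_2/q_2 = 785/19
  p_3/q_3 = 32309/782
  p_4/q_4 = 194639/4711
  p_5/q_5 = 616226/14915
q_4 = 4711 ≤ 10300 < 14915 = q_5, so the answer is 194639/4711.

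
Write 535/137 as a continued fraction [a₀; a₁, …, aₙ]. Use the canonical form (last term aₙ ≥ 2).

[3; 1, 9, 1, 1, 6]

535 = 3*137 + 124
137 = 1*124 + 13
124 = 9*13 + 7
13 = 1*7 + 6
7 = 1*6 + 1
6 = 6*1 + 0  (stop)
So 535/137 = [3; 1, 9, 1, 1, 6].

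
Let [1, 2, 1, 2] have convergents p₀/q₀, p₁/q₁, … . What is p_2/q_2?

Using pₖ = aₖpₖ₋₁ + pₖ₋₂, qₖ = aₖqₖ₋₁ + qₖ₋₂ (with p₋₁=1, p₋₂=0, q₋₁=0, q₋₂=1):
  k=0: a=1, p=1, q=1
  k=1: a=2, p=3, q=2
  k=2: a=1, p=4, q=3

4/3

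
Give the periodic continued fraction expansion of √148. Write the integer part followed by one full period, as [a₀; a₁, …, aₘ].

[12; 6, 24]

a₀ = ⌊√148⌋ = 12.
With m₀=0, d₀=1 and mₖ₊₁ = dₖaₖ − mₖ, dₖ₊₁ = (n − mₖ₊₁²)/dₖ, aₖ₊₁ = ⌊(a₀+mₖ₊₁)/dₖ₊₁⌋:
  k=1: m=12, d=4, a=6
  k=2: m=12, d=1, a=24
d=1 and a=2a₀=24 at k=2, so the next step gives (m, d) = (12, 4) again — its k=1 value — and the period has length 2.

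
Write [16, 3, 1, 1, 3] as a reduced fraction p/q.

Fold from the inside: start with 3/1.
  1 + 1/3 = 4/3
  1 + 3/4 = 7/4
  3 + 4/7 = 25/7
  16 + 7/25 = 407/25

407/25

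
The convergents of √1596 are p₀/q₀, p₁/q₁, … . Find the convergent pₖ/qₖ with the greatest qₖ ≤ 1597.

63081/1579

√1596 = [39; 1, 18, 1, 78, …] (period length 4).
Convergents:
  p_0/q_0 = 39/1
  p_1/q_1 = 40/1
  p_2/q_2 = 759/19
  p_3/q_3 = 799/20
  p_4/q_4 = 63081/1579
  p_5/q_5 = 63880/1599
q_4 = 1579 ≤ 1597 < 1599 = q_5, so the answer is 63081/1579.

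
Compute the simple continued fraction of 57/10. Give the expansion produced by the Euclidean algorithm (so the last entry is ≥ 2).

[5; 1, 2, 3]

57 = 5·10 + 7
10 = 1·7 + 3
7 = 2·3 + 1
3 = 3·1 + 0  (stop)
So 57/10 = [5; 1, 2, 3].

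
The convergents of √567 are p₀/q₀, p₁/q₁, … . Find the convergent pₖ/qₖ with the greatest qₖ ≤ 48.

381/16

√567 = [23; 1, 4, 3, 4, 1, 46, …] (period length 6).
Convergents:
  p_0/q_0 = 23/1
  p_1/q_1 = 24/1
  p_2/q_2 = 119/5
  p_3/q_3 = 381/16
  p_4/q_4 = 1643/69
q_3 = 16 ≤ 48 < 69 = q_4, so the answer is 381/16.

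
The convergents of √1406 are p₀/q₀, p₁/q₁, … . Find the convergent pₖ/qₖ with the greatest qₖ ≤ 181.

√1406 = [37; 2, 74, …] (period length 2).
Convergents:
  p_0/q_0 = 37/1
  p_1/q_1 = 75/2
  p_2/q_2 = 5587/149
  p_3/q_3 = 11249/300
q_2 = 149 ≤ 181 < 300 = q_3, so the answer is 5587/149.

5587/149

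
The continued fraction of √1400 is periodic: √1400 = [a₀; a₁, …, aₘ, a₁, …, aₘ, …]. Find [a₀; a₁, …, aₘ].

[37; 2, 2, 2, 74]

a₀ = ⌊√1400⌋ = 37.
With m₀=0, d₀=1 and mₖ₊₁ = dₖaₖ − mₖ, dₖ₊₁ = (n − mₖ₊₁²)/dₖ, aₖ₊₁ = ⌊(a₀+mₖ₊₁)/dₖ₊₁⌋:
  k=1: m=37, d=31, a=2
  k=2: m=25, d=25, a=2
  k=3: m=25, d=31, a=2
  k=4: m=37, d=1, a=74
d=1 and a=2a₀=74 at k=4, so the next step gives (m, d) = (37, 31) again — its k=1 value — and the period has length 4.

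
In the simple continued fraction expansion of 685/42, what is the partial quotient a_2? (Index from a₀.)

685 = 16·42 + 13   →  a_0 = 16
42 = 3·13 + 3   →  a_1 = 3
13 = 4·3 + 1   →  a_2 = 4

4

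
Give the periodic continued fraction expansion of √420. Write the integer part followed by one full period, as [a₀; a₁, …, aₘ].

[20; 2, 40]

a₀ = ⌊√420⌋ = 20.
With m₀=0, d₀=1 and mₖ₊₁ = dₖaₖ − mₖ, dₖ₊₁ = (n − mₖ₊₁²)/dₖ, aₖ₊₁ = ⌊(a₀+mₖ₊₁)/dₖ₊₁⌋:
  k=1: m=20, d=20, a=2
  k=2: m=20, d=1, a=40
d=1 and a=2a₀=40 at k=2, so the next step gives (m, d) = (20, 20) again — its k=1 value — and the period has length 2.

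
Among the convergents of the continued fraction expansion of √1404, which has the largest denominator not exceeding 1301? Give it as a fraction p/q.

29339/783

√1404 = [37; 2, 7, 1, 4, 1, 7, 2, 74, …] (period length 8).
Convergents:
  p_0/q_0 = 37/1
  p_1/q_1 = 75/2
  p_2/q_2 = 562/15
  p_3/q_3 = 637/17
  p_4/q_4 = 3110/83
  p_5/q_5 = 3747/100
  p_6/q_6 = 29339/783
  p_7/q_7 = 62425/1666
q_6 = 783 ≤ 1301 < 1666 = q_7, so the answer is 29339/783.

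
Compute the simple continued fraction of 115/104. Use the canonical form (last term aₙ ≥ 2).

[1; 9, 2, 5]

115 = 1×104 + 11
104 = 9×11 + 5
11 = 2×5 + 1
5 = 5×1 + 0  (stop)
So 115/104 = [1; 9, 2, 5].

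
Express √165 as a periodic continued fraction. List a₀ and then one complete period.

[12; 1, 5, 2, 5, 1, 24]

a₀ = ⌊√165⌋ = 12.
With m₀=0, d₀=1 and mₖ₊₁ = dₖaₖ − mₖ, dₖ₊₁ = (n − mₖ₊₁²)/dₖ, aₖ₊₁ = ⌊(a₀+mₖ₊₁)/dₖ₊₁⌋:
  k=1: m=12, d=21, a=1
  k=2: m=9, d=4, a=5
  k=3: m=11, d=11, a=2
  k=4: m=11, d=4, a=5
  k=5: m=9, d=21, a=1
  k=6: m=12, d=1, a=24
d=1 and a=2a₀=24 at k=6, so the next step gives (m, d) = (12, 21) again — its k=1 value — and the period has length 6.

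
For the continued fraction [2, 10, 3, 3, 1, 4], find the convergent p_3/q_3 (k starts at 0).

Using pₖ = aₖpₖ₋₁ + pₖ₋₂, qₖ = aₖqₖ₋₁ + qₖ₋₂ (with p₋₁=1, p₋₂=0, q₋₁=0, q₋₂=1):
  k=0: a=2, p=2, q=1
  k=1: a=10, p=21, q=10
  k=2: a=3, p=65, q=31
  k=3: a=3, p=216, q=103

216/103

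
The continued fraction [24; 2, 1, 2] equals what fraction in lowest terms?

195/8

Fold from the inside: start with 2/1.
  1 + 1/2 = 3/2
  2 + 2/3 = 8/3
  24 + 3/8 = 195/8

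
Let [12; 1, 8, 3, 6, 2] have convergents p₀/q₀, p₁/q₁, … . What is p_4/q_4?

Using pₖ = aₖpₖ₋₁ + pₖ₋₂, qₖ = aₖqₖ₋₁ + qₖ₋₂ (with p₋₁=1, p₋₂=0, q₋₁=0, q₋₂=1):
  k=0: a=12, p=12, q=1
  k=1: a=1, p=13, q=1
  k=2: a=8, p=116, q=9
  k=3: a=3, p=361, q=28
  k=4: a=6, p=2282, q=177

2282/177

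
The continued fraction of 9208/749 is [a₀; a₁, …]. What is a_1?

3

9208 = 12·749 + 220   →  a_0 = 12
749 = 3·220 + 89   →  a_1 = 3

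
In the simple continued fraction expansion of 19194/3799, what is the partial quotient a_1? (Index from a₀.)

19

19194 = 5·3799 + 199   →  a_0 = 5
3799 = 19·199 + 18   →  a_1 = 19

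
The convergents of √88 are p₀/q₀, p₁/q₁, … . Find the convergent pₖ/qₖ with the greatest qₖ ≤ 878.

√88 = [9; 2, 1, 1, 1, 2, 18, …] (period length 6).
Convergents:
  p_0/q_0 = 9/1
  p_1/q_1 = 19/2
  p_2/q_2 = 28/3
  p_3/q_3 = 47/5
  p_4/q_4 = 75/8
  p_5/q_5 = 197/21
  p_6/q_6 = 3621/386
  p_7/q_7 = 7439/793
  p_8/q_8 = 11060/1179
q_7 = 793 ≤ 878 < 1179 = q_8, so the answer is 7439/793.

7439/793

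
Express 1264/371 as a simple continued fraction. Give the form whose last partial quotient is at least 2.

1264 = 3×371 + 151
371 = 2×151 + 69
151 = 2×69 + 13
69 = 5×13 + 4
13 = 3×4 + 1
4 = 4×1 + 0  (stop)
So 1264/371 = [3; 2, 2, 5, 3, 4].

[3; 2, 2, 5, 3, 4]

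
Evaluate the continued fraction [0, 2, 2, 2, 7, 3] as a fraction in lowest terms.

116/279

Fold from the inside: start with 3/1.
  7 + 1/3 = 22/3
  2 + 3/22 = 47/22
  2 + 22/47 = 116/47
  2 + 47/116 = 279/116
  0 + 116/279 = 116/279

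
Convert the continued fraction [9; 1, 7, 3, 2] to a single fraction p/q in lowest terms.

573/58

Using pₖ = aₖpₖ₋₁ + pₖ₋₂ and qₖ = aₖqₖ₋₁ + qₖ₋₂:
  k=0: a=9, p=9, q=1
  k=1: a=1, p=10, q=1
  k=2: a=7, p=79, q=8
  k=3: a=3, p=247, q=25
  k=4: a=2, p=573, q=58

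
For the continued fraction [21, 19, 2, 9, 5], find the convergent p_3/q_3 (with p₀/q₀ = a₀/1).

7789/370

Using pₖ = aₖpₖ₋₁ + pₖ₋₂, qₖ = aₖqₖ₋₁ + qₖ₋₂ (with p₋₁=1, p₋₂=0, q₋₁=0, q₋₂=1):
  k=0: a=21, p=21, q=1
  k=1: a=19, p=400, q=19
  k=2: a=2, p=821, q=39
  k=3: a=9, p=7789, q=370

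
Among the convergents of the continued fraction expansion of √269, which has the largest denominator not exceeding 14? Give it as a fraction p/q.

82/5

√269 = [16; 2, 2, 32, …] (period length 3).
Convergents:
  p_0/q_0 = 16/1
  p_1/q_1 = 33/2
  p_2/q_2 = 82/5
  p_3/q_3 = 2657/162
q_2 = 5 ≤ 14 < 162 = q_3, so the answer is 82/5.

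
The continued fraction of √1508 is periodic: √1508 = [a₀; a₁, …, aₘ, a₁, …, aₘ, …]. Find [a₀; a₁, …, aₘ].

a₀ = ⌊√1508⌋ = 38.

[38; 1, 4, 1, 76]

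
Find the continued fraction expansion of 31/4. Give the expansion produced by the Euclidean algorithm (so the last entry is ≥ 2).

[7; 1, 3]

31 = 7*4 + 3
4 = 1*3 + 1
3 = 3*1 + 0  (stop)
So 31/4 = [7; 1, 3].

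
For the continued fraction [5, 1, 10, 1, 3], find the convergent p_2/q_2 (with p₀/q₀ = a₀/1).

Using pₖ = aₖpₖ₋₁ + pₖ₋₂, qₖ = aₖqₖ₋₁ + qₖ₋₂ (with p₋₁=1, p₋₂=0, q₋₁=0, q₋₂=1):
  k=0: a=5, p=5, q=1
  k=1: a=1, p=6, q=1
  k=2: a=10, p=65, q=11

65/11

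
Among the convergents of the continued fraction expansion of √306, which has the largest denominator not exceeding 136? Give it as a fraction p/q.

√306 = [17; 2, 34, …] (period length 2).
Convergents:
  p_0/q_0 = 17/1
  p_1/q_1 = 35/2
  p_2/q_2 = 1207/69
  p_3/q_3 = 2449/140
q_2 = 69 ≤ 136 < 140 = q_3, so the answer is 1207/69.

1207/69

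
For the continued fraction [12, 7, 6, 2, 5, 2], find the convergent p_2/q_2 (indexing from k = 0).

Using pₖ = aₖpₖ₋₁ + pₖ₋₂, qₖ = aₖqₖ₋₁ + qₖ₋₂ (with p₋₁=1, p₋₂=0, q₋₁=0, q₋₂=1):
  k=0: a=12, p=12, q=1
  k=1: a=7, p=85, q=7
  k=2: a=6, p=522, q=43

522/43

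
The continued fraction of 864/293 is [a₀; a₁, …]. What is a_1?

1

864 = 2·293 + 278   →  a_0 = 2
293 = 1·278 + 15   →  a_1 = 1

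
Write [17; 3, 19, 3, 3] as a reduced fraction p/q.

10206/589

Using pₖ = aₖpₖ₋₁ + pₖ₋₂ and qₖ = aₖqₖ₋₁ + qₖ₋₂:
  k=0: a=17, p=17, q=1
  k=1: a=3, p=52, q=3
  k=2: a=19, p=1005, q=58
  k=3: a=3, p=3067, q=177
  k=4: a=3, p=10206, q=589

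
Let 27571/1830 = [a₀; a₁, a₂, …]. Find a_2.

8

27571 = 15·1830 + 121   →  a_0 = 15
1830 = 15·121 + 15   →  a_1 = 15
121 = 8·15 + 1   →  a_2 = 8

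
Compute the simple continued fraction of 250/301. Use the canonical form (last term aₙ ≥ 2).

[0; 1, 4, 1, 9, 5]

250 = 0×301 + 250
301 = 1×250 + 51
250 = 4×51 + 46
51 = 1×46 + 5
46 = 9×5 + 1
5 = 5×1 + 0  (stop)
So 250/301 = [0; 1, 4, 1, 9, 5].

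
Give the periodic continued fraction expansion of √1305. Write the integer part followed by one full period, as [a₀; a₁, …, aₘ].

a₀ = ⌊√1305⌋ = 36.
With m₀=0, d₀=1 and mₖ₊₁ = dₖaₖ − mₖ, dₖ₊₁ = (n − mₖ₊₁²)/dₖ, aₖ₊₁ = ⌊(a₀+mₖ₊₁)/dₖ₊₁⌋:
  k=1: m=36, d=9, a=8
  k=2: m=36, d=1, a=72
d=1 and a=2a₀=72 at k=2, so the next step gives (m, d) = (36, 9) again — its k=1 value — and the period has length 2.

[36; 8, 72]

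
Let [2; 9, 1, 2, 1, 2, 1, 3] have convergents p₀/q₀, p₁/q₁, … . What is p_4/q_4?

82/39

Using pₖ = aₖpₖ₋₁ + pₖ₋₂, qₖ = aₖqₖ₋₁ + qₖ₋₂ (with p₋₁=1, p₋₂=0, q₋₁=0, q₋₂=1):
  k=0: a=2, p=2, q=1
  k=1: a=9, p=19, q=9
  k=2: a=1, p=21, q=10
  k=3: a=2, p=61, q=29
  k=4: a=1, p=82, q=39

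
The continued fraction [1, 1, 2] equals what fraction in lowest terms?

Fold from the inside: start with 2/1.
  1 + 1/2 = 3/2
  1 + 2/3 = 5/3

5/3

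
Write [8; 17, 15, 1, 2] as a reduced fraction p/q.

Fold from the inside: start with 2/1.
  1 + 1/2 = 3/2
  15 + 2/3 = 47/3
  17 + 3/47 = 802/47
  8 + 47/802 = 6463/802

6463/802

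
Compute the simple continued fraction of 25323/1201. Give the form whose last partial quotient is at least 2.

25323 = 21·1201 + 102
1201 = 11·102 + 79
102 = 1·79 + 23
79 = 3·23 + 10
23 = 2·10 + 3
10 = 3·3 + 1
3 = 3·1 + 0  (stop)
So 25323/1201 = [21; 11, 1, 3, 2, 3, 3].

[21; 11, 1, 3, 2, 3, 3]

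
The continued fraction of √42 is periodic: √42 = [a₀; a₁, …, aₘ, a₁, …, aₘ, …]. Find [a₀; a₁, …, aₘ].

[6; 2, 12]

a₀ = ⌊√42⌋ = 6.
With m₀=0, d₀=1 and mₖ₊₁ = dₖaₖ − mₖ, dₖ₊₁ = (n − mₖ₊₁²)/dₖ, aₖ₊₁ = ⌊(a₀+mₖ₊₁)/dₖ₊₁⌋:
  k=1: m=6, d=6, a=2
  k=2: m=6, d=1, a=12
d=1 and a=2a₀=12 at k=2, so the next step gives (m, d) = (6, 6) again — its k=1 value — and the period has length 2.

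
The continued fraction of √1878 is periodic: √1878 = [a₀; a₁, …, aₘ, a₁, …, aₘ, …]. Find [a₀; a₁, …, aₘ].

[43; 2, 1, 42, 1, 2, 86]

a₀ = ⌊√1878⌋ = 43.
With m₀=0, d₀=1 and mₖ₊₁ = dₖaₖ − mₖ, dₖ₊₁ = (n − mₖ₊₁²)/dₖ, aₖ₊₁ = ⌊(a₀+mₖ₊₁)/dₖ₊₁⌋:
  k=1: m=43, d=29, a=2
  k=2: m=15, d=57, a=1
  k=3: m=42, d=2, a=42
  k=4: m=42, d=57, a=1
  k=5: m=15, d=29, a=2
  k=6: m=43, d=1, a=86
d=1 and a=2a₀=86 at k=6, so the next step gives (m, d) = (43, 29) again — its k=1 value — and the period has length 6.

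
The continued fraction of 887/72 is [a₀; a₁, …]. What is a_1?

3

887 = 12·72 + 23   →  a_0 = 12
72 = 3·23 + 3   →  a_1 = 3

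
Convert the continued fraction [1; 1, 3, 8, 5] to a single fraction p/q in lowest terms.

Fold from the inside: start with 5/1.
  8 + 1/5 = 41/5
  3 + 5/41 = 128/41
  1 + 41/128 = 169/128
  1 + 128/169 = 297/169

297/169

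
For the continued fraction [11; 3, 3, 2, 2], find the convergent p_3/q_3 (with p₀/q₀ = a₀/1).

260/23

Using pₖ = aₖpₖ₋₁ + pₖ₋₂, qₖ = aₖqₖ₋₁ + qₖ₋₂ (with p₋₁=1, p₋₂=0, q₋₁=0, q₋₂=1):
  k=0: a=11, p=11, q=1
  k=1: a=3, p=34, q=3
  k=2: a=3, p=113, q=10
  k=3: a=2, p=260, q=23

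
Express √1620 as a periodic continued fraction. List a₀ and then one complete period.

a₀ = ⌊√1620⌋ = 40.
With m₀=0, d₀=1 and mₖ₊₁ = dₖaₖ − mₖ, dₖ₊₁ = (n − mₖ₊₁²)/dₖ, aₖ₊₁ = ⌊(a₀+mₖ₊₁)/dₖ₊₁⌋:
  k=1: m=40, d=20, a=4
  k=2: m=40, d=1, a=80
d=1 and a=2a₀=80 at k=2, so the next step gives (m, d) = (40, 20) again — its k=1 value — and the period has length 2.

[40; 4, 80]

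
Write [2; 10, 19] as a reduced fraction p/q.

401/191

Using pₖ = aₖpₖ₋₁ + pₖ₋₂ and qₖ = aₖqₖ₋₁ + qₖ₋₂:
  k=0: a=2, p=2, q=1
  k=1: a=10, p=21, q=10
  k=2: a=19, p=401, q=191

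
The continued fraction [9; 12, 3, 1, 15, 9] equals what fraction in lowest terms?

Using pₖ = aₖpₖ₋₁ + pₖ₋₂ and qₖ = aₖqₖ₋₁ + qₖ₋₂:
  k=0: a=9, p=9, q=1
  k=1: a=12, p=109, q=12
  k=2: a=3, p=336, q=37
  k=3: a=1, p=445, q=49
  k=4: a=15, p=7011, q=772
  k=5: a=9, p=63544, q=6997

63544/6997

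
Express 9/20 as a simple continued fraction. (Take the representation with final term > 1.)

[0; 2, 4, 2]

9 = 0·20 + 9
20 = 2·9 + 2
9 = 4·2 + 1
2 = 2·1 + 0  (stop)
So 9/20 = [0; 2, 4, 2].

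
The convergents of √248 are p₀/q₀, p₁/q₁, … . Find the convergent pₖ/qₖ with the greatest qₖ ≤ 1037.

√248 = [15; 1, 2, 1, 30, …] (period length 4).
Convergents:
  p_0/q_0 = 15/1
  p_1/q_1 = 16/1
  p_2/q_2 = 47/3
  p_3/q_3 = 63/4
  p_4/q_4 = 1937/123
  p_5/q_5 = 2000/127
  p_6/q_6 = 5937/377
  p_7/q_7 = 7937/504
  p_8/q_8 = 244047/15497
q_7 = 504 ≤ 1037 < 15497 = q_8, so the answer is 7937/504.

7937/504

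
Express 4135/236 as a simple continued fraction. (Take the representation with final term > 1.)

[17; 1, 1, 11, 3, 3]

4135 = 17·236 + 123
236 = 1·123 + 113
123 = 1·113 + 10
113 = 11·10 + 3
10 = 3·3 + 1
3 = 3·1 + 0  (stop)
So 4135/236 = [17; 1, 1, 11, 3, 3].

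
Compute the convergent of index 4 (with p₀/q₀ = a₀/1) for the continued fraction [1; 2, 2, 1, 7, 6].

77/54

Using pₖ = aₖpₖ₋₁ + pₖ₋₂, qₖ = aₖqₖ₋₁ + qₖ₋₂ (with p₋₁=1, p₋₂=0, q₋₁=0, q₋₂=1):
  k=0: a=1, p=1, q=1
  k=1: a=2, p=3, q=2
  k=2: a=2, p=7, q=5
  k=3: a=1, p=10, q=7
  k=4: a=7, p=77, q=54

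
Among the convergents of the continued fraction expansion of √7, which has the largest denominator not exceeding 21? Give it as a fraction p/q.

√7 = [2; 1, 1, 1, 4, …] (period length 4).
Convergents:
  p_0/q_0 = 2/1
  p_1/q_1 = 3/1
  p_2/q_2 = 5/2
  p_3/q_3 = 8/3
  p_4/q_4 = 37/14
  p_5/q_5 = 45/17
  p_6/q_6 = 82/31
q_5 = 17 ≤ 21 < 31 = q_6, so the answer is 45/17.

45/17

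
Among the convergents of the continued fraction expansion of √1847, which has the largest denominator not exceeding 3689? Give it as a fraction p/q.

157037/3654

√1847 = [42; 1, 41, 1, 84, …] (period length 4).
Convergents:
  p_0/q_0 = 42/1
  p_1/q_1 = 43/1
  p_2/q_2 = 1805/42
  p_3/q_3 = 1848/43
  p_4/q_4 = 157037/3654
  p_5/q_5 = 158885/3697
q_4 = 3654 ≤ 3689 < 3697 = q_5, so the answer is 157037/3654.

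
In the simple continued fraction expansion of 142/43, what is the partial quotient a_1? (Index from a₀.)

3

142 = 3·43 + 13   →  a_0 = 3
43 = 3·13 + 4   →  a_1 = 3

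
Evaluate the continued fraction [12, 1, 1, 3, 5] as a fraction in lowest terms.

Using pₖ = aₖpₖ₋₁ + pₖ₋₂ and qₖ = aₖqₖ₋₁ + qₖ₋₂:
  k=0: a=12, p=12, q=1
  k=1: a=1, p=13, q=1
  k=2: a=1, p=25, q=2
  k=3: a=3, p=88, q=7
  k=4: a=5, p=465, q=37

465/37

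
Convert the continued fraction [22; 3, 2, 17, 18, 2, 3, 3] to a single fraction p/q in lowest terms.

1156444/51889

Fold from the inside: start with 3/1.
  3 + 1/3 = 10/3
  2 + 3/10 = 23/10
  18 + 10/23 = 424/23
  17 + 23/424 = 7231/424
  2 + 424/7231 = 14886/7231
  3 + 7231/14886 = 51889/14886
  22 + 14886/51889 = 1156444/51889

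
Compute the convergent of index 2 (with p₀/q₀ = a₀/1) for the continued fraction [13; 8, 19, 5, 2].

Using pₖ = aₖpₖ₋₁ + pₖ₋₂, qₖ = aₖqₖ₋₁ + qₖ₋₂ (with p₋₁=1, p₋₂=0, q₋₁=0, q₋₂=1):
  k=0: a=13, p=13, q=1
  k=1: a=8, p=105, q=8
  k=2: a=19, p=2008, q=153

2008/153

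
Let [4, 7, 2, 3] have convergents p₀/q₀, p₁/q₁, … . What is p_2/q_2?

Using pₖ = aₖpₖ₋₁ + pₖ₋₂, qₖ = aₖqₖ₋₁ + qₖ₋₂ (with p₋₁=1, p₋₂=0, q₋₁=0, q₋₂=1):
  k=0: a=4, p=4, q=1
  k=1: a=7, p=29, q=7
  k=2: a=2, p=62, q=15

62/15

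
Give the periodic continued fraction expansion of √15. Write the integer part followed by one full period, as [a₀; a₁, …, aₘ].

[3; 1, 6]

a₀ = ⌊√15⌋ = 3.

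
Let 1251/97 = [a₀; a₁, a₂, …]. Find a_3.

1

1251 = 12·97 + 87   →  a_0 = 12
97 = 1·87 + 10   →  a_1 = 1
87 = 8·10 + 7   →  a_2 = 8
10 = 1·7 + 3   →  a_3 = 1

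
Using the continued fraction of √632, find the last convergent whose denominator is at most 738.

7743/308

√632 = [25; 7, 6, 7, 50, …] (period length 4).
Convergents:
  p_0/q_0 = 25/1
  p_1/q_1 = 176/7
  p_2/q_2 = 1081/43
  p_3/q_3 = 7743/308
  p_4/q_4 = 388231/15443
q_3 = 308 ≤ 738 < 15443 = q_4, so the answer is 7743/308.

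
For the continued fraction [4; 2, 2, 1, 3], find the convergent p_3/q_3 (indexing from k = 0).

Using pₖ = aₖpₖ₋₁ + pₖ₋₂, qₖ = aₖqₖ₋₁ + qₖ₋₂ (with p₋₁=1, p₋₂=0, q₋₁=0, q₋₂=1):
  k=0: a=4, p=4, q=1
  k=1: a=2, p=9, q=2
  k=2: a=2, p=22, q=5
  k=3: a=1, p=31, q=7

31/7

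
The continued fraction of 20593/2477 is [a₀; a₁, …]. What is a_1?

3

20593 = 8·2477 + 777   →  a_0 = 8
2477 = 3·777 + 146   →  a_1 = 3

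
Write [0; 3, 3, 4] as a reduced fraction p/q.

13/43

Fold from the inside: start with 4/1.
  3 + 1/4 = 13/4
  3 + 4/13 = 43/13
  0 + 13/43 = 13/43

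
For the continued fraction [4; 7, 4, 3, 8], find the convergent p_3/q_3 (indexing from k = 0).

389/94

Using pₖ = aₖpₖ₋₁ + pₖ₋₂, qₖ = aₖqₖ₋₁ + qₖ₋₂ (with p₋₁=1, p₋₂=0, q₋₁=0, q₋₂=1):
  k=0: a=4, p=4, q=1
  k=1: a=7, p=29, q=7
  k=2: a=4, p=120, q=29
  k=3: a=3, p=389, q=94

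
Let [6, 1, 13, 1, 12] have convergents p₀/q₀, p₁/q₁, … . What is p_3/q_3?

104/15

Using pₖ = aₖpₖ₋₁ + pₖ₋₂, qₖ = aₖqₖ₋₁ + qₖ₋₂ (with p₋₁=1, p₋₂=0, q₋₁=0, q₋₂=1):
  k=0: a=6, p=6, q=1
  k=1: a=1, p=7, q=1
  k=2: a=13, p=97, q=14
  k=3: a=1, p=104, q=15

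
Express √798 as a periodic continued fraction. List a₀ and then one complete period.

a₀ = ⌊√798⌋ = 28.
With m₀=0, d₀=1 and mₖ₊₁ = dₖaₖ − mₖ, dₖ₊₁ = (n − mₖ₊₁²)/dₖ, aₖ₊₁ = ⌊(a₀+mₖ₊₁)/dₖ₊₁⌋:
  k=1: m=28, d=14, a=4
  k=2: m=28, d=1, a=56
d=1 and a=2a₀=56 at k=2, so the next step gives (m, d) = (28, 14) again — its k=1 value — and the period has length 2.

[28; 4, 56]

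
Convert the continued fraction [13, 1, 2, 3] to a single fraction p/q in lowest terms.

137/10

Using pₖ = aₖpₖ₋₁ + pₖ₋₂ and qₖ = aₖqₖ₋₁ + qₖ₋₂:
  k=0: a=13, p=13, q=1
  k=1: a=1, p=14, q=1
  k=2: a=2, p=41, q=3
  k=3: a=3, p=137, q=10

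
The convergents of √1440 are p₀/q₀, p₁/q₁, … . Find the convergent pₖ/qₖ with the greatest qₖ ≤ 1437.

54037/1424

√1440 = [37; 1, 17, 1, 74, …] (period length 4).
Convergents:
  p_0/q_0 = 37/1
  p_1/q_1 = 38/1
  p_2/q_2 = 683/18
  p_3/q_3 = 721/19
  p_4/q_4 = 54037/1424
  p_5/q_5 = 54758/1443
q_4 = 1424 ≤ 1437 < 1443 = q_5, so the answer is 54037/1424.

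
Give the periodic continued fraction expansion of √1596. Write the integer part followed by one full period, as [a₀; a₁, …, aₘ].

[39; 1, 18, 1, 78]

a₀ = ⌊√1596⌋ = 39.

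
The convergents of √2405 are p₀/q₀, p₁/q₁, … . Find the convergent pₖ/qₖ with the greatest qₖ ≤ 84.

2403/49

√2405 = [49; 24, 1, 1, 24, 98, …] (period length 5).
Convergents:
  p_0/q_0 = 49/1
  p_1/q_1 = 1177/24
  p_2/q_2 = 1226/25
  p_3/q_3 = 2403/49
  p_4/q_4 = 58898/1201
q_3 = 49 ≤ 84 < 1201 = q_4, so the answer is 2403/49.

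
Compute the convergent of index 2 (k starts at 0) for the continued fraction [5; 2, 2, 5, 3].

Using pₖ = aₖpₖ₋₁ + pₖ₋₂, qₖ = aₖqₖ₋₁ + qₖ₋₂ (with p₋₁=1, p₋₂=0, q₋₁=0, q₋₂=1):
  k=0: a=5, p=5, q=1
  k=1: a=2, p=11, q=2
  k=2: a=2, p=27, q=5

27/5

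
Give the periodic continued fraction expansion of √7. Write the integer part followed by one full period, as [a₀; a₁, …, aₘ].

[2; 1, 1, 1, 4]

a₀ = ⌊√7⌋ = 2.
With m₀=0, d₀=1 and mₖ₊₁ = dₖaₖ − mₖ, dₖ₊₁ = (n − mₖ₊₁²)/dₖ, aₖ₊₁ = ⌊(a₀+mₖ₊₁)/dₖ₊₁⌋:
  k=1: m=2, d=3, a=1
  k=2: m=1, d=2, a=1
  k=3: m=1, d=3, a=1
  k=4: m=2, d=1, a=4
d=1 and a=2a₀=4 at k=4, so the next step gives (m, d) = (2, 3) again — its k=1 value — and the period has length 4.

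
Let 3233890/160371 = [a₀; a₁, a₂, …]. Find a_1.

3233890 = 20·160371 + 26470   →  a_0 = 20
160371 = 6·26470 + 1551   →  a_1 = 6

6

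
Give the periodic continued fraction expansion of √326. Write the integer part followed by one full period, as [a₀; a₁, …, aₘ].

[18; 18, 36]

a₀ = ⌊√326⌋ = 18.
With m₀=0, d₀=1 and mₖ₊₁ = dₖaₖ − mₖ, dₖ₊₁ = (n − mₖ₊₁²)/dₖ, aₖ₊₁ = ⌊(a₀+mₖ₊₁)/dₖ₊₁⌋:
  k=1: m=18, d=2, a=18
  k=2: m=18, d=1, a=36
d=1 and a=2a₀=36 at k=2, so the next step gives (m, d) = (18, 2) again — its k=1 value — and the period has length 2.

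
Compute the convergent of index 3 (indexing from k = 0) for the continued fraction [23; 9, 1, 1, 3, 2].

439/19

Using pₖ = aₖpₖ₋₁ + pₖ₋₂, qₖ = aₖqₖ₋₁ + qₖ₋₂ (with p₋₁=1, p₋₂=0, q₋₁=0, q₋₂=1):
  k=0: a=23, p=23, q=1
  k=1: a=9, p=208, q=9
  k=2: a=1, p=231, q=10
  k=3: a=1, p=439, q=19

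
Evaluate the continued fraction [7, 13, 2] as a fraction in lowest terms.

191/27

Fold from the inside: start with 2/1.
  13 + 1/2 = 27/2
  7 + 2/27 = 191/27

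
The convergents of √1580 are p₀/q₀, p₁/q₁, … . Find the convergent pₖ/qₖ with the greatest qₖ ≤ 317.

√1580 = [39; 1, 2, 1, 78, …] (period length 4).
Convergents:
  p_0/q_0 = 39/1
  p_1/q_1 = 40/1
  p_2/q_2 = 119/3
  p_3/q_3 = 159/4
  p_4/q_4 = 12521/315
  p_5/q_5 = 12680/319
q_4 = 315 ≤ 317 < 319 = q_5, so the answer is 12521/315.

12521/315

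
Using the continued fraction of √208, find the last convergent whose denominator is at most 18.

√208 = [14; 2, 2, 1, 2, 2, 28, …] (period length 6).
Convergents:
  p_0/q_0 = 14/1
  p_1/q_1 = 29/2
  p_2/q_2 = 72/5
  p_3/q_3 = 101/7
  p_4/q_4 = 274/19
q_3 = 7 ≤ 18 < 19 = q_4, so the answer is 101/7.

101/7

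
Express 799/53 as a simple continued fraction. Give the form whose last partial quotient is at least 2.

799 = 15*53 + 4
53 = 13*4 + 1
4 = 4*1 + 0  (stop)
So 799/53 = [15; 13, 4].

[15; 13, 4]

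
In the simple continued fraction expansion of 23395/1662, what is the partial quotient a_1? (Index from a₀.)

23395 = 14·1662 + 127   →  a_0 = 14
1662 = 13·127 + 11   →  a_1 = 13

13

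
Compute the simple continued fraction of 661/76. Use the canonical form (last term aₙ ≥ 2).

[8; 1, 2, 3, 3, 2]

661 = 8×76 + 53
76 = 1×53 + 23
53 = 2×23 + 7
23 = 3×7 + 2
7 = 3×2 + 1
2 = 2×1 + 0  (stop)
So 661/76 = [8; 1, 2, 3, 3, 2].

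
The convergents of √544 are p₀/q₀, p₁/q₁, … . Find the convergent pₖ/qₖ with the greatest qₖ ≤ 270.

√544 = [23; 3, 11, 3, 46, …] (period length 4).
Convergents:
  p_0/q_0 = 23/1
  p_1/q_1 = 70/3
  p_2/q_2 = 793/34
  p_3/q_3 = 2449/105
  p_4/q_4 = 113447/4864
q_3 = 105 ≤ 270 < 4864 = q_4, so the answer is 2449/105.

2449/105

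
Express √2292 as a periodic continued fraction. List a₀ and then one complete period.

[47; 1, 6, 1, 94]

a₀ = ⌊√2292⌋ = 47.
With m₀=0, d₀=1 and mₖ₊₁ = dₖaₖ − mₖ, dₖ₊₁ = (n − mₖ₊₁²)/dₖ, aₖ₊₁ = ⌊(a₀+mₖ₊₁)/dₖ₊₁⌋:
  k=1: m=47, d=83, a=1
  k=2: m=36, d=12, a=6
  k=3: m=36, d=83, a=1
  k=4: m=47, d=1, a=94
d=1 and a=2a₀=94 at k=4, so the next step gives (m, d) = (47, 83) again — its k=1 value — and the period has length 4.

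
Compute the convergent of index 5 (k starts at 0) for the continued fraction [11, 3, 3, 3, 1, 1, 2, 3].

Using pₖ = aₖpₖ₋₁ + pₖ₋₂, qₖ = aₖqₖ₋₁ + qₖ₋₂ (with p₋₁=1, p₋₂=0, q₋₁=0, q₋₂=1):
  k=0: a=11, p=11, q=1
  k=1: a=3, p=34, q=3
  k=2: a=3, p=113, q=10
  k=3: a=3, p=373, q=33
  k=4: a=1, p=486, q=43
  k=5: a=1, p=859, q=76

859/76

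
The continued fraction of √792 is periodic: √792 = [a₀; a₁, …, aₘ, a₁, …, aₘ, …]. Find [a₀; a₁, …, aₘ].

[28; 7, 56]

a₀ = ⌊√792⌋ = 28.
With m₀=0, d₀=1 and mₖ₊₁ = dₖaₖ − mₖ, dₖ₊₁ = (n − mₖ₊₁²)/dₖ, aₖ₊₁ = ⌊(a₀+mₖ₊₁)/dₖ₊₁⌋:
  k=1: m=28, d=8, a=7
  k=2: m=28, d=1, a=56
d=1 and a=2a₀=56 at k=2, so the next step gives (m, d) = (28, 8) again — its k=1 value — and the period has length 2.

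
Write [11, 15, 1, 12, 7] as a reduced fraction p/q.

16207/1465

Fold from the inside: start with 7/1.
  12 + 1/7 = 85/7
  1 + 7/85 = 92/85
  15 + 85/92 = 1465/92
  11 + 92/1465 = 16207/1465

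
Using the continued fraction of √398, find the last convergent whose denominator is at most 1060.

√398 = [19; 1, 18, 1, 38, …] (period length 4).
Convergents:
  p_0/q_0 = 19/1
  p_1/q_1 = 20/1
  p_2/q_2 = 379/19
  p_3/q_3 = 399/20
  p_4/q_4 = 15541/779
  p_5/q_5 = 15940/799
  p_6/q_6 = 302461/15161
q_5 = 799 ≤ 1060 < 15161 = q_6, so the answer is 15940/799.

15940/799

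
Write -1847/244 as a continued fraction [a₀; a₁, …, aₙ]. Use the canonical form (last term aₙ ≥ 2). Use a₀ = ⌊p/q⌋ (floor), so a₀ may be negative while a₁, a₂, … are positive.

-1847 = -8·244 + 105
244 = 2·105 + 34
105 = 3·34 + 3
34 = 11·3 + 1
3 = 3·1 + 0  (stop)
So -1847/244 = [-8; 2, 3, 11, 3].

[-8; 2, 3, 11, 3]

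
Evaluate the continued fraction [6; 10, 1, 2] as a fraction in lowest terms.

Using pₖ = aₖpₖ₋₁ + pₖ₋₂ and qₖ = aₖqₖ₋₁ + qₖ₋₂:
  k=0: a=6, p=6, q=1
  k=1: a=10, p=61, q=10
  k=2: a=1, p=67, q=11
  k=3: a=2, p=195, q=32

195/32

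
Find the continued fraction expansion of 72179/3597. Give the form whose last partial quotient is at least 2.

[20; 15, 19, 1, 11]

72179 = 20×3597 + 239
3597 = 15×239 + 12
239 = 19×12 + 11
12 = 1×11 + 1
11 = 11×1 + 0  (stop)
So 72179/3597 = [20; 15, 19, 1, 11].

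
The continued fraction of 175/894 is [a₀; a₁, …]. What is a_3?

175 = 0·894 + 175   →  a_0 = 0
894 = 5·175 + 19   →  a_1 = 5
175 = 9·19 + 4   →  a_2 = 9
19 = 4·4 + 3   →  a_3 = 4

4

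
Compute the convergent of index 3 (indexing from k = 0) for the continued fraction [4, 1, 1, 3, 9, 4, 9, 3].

32/7

Using pₖ = aₖpₖ₋₁ + pₖ₋₂, qₖ = aₖqₖ₋₁ + qₖ₋₂ (with p₋₁=1, p₋₂=0, q₋₁=0, q₋₂=1):
  k=0: a=4, p=4, q=1
  k=1: a=1, p=5, q=1
  k=2: a=1, p=9, q=2
  k=3: a=3, p=32, q=7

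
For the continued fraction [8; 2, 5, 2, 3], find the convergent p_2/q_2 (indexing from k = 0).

Using pₖ = aₖpₖ₋₁ + pₖ₋₂, qₖ = aₖqₖ₋₁ + qₖ₋₂ (with p₋₁=1, p₋₂=0, q₋₁=0, q₋₂=1):
  k=0: a=8, p=8, q=1
  k=1: a=2, p=17, q=2
  k=2: a=5, p=93, q=11

93/11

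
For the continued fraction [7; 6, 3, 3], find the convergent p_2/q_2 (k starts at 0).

136/19

Using pₖ = aₖpₖ₋₁ + pₖ₋₂, qₖ = aₖqₖ₋₁ + qₖ₋₂ (with p₋₁=1, p₋₂=0, q₋₁=0, q₋₂=1):
  k=0: a=7, p=7, q=1
  k=1: a=6, p=43, q=6
  k=2: a=3, p=136, q=19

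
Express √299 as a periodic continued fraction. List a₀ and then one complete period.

a₀ = ⌊√299⌋ = 17.
With m₀=0, d₀=1 and mₖ₊₁ = dₖaₖ − mₖ, dₖ₊₁ = (n − mₖ₊₁²)/dₖ, aₖ₊₁ = ⌊(a₀+mₖ₊₁)/dₖ₊₁⌋:
  k=1: m=17, d=10, a=3
  k=2: m=13, d=13, a=2
  k=3: m=13, d=10, a=3
  k=4: m=17, d=1, a=34
d=1 and a=2a₀=34 at k=4, so the next step gives (m, d) = (17, 10) again — its k=1 value — and the period has length 4.

[17; 3, 2, 3, 34]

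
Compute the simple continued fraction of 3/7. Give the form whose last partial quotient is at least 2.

[0; 2, 3]

3 = 0*7 + 3
7 = 2*3 + 1
3 = 3*1 + 0  (stop)
So 3/7 = [0; 2, 3].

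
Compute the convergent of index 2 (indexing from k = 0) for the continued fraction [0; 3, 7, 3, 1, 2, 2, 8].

7/22

Using pₖ = aₖpₖ₋₁ + pₖ₋₂, qₖ = aₖqₖ₋₁ + qₖ₋₂ (with p₋₁=1, p₋₂=0, q₋₁=0, q₋₂=1):
  k=0: a=0, p=0, q=1
  k=1: a=3, p=1, q=3
  k=2: a=7, p=7, q=22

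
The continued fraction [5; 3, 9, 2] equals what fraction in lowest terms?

Fold from the inside: start with 2/1.
  9 + 1/2 = 19/2
  3 + 2/19 = 59/19
  5 + 19/59 = 314/59

314/59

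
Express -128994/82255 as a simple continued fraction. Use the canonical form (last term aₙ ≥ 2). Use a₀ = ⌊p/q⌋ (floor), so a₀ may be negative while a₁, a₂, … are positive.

[-2; 2, 3, 6, 13, 10, 14]

-128994 = -2*82255 + 35516
82255 = 2*35516 + 11223
35516 = 3*11223 + 1847
11223 = 6*1847 + 141
1847 = 13*141 + 14
141 = 10*14 + 1
14 = 14*1 + 0  (stop)
So -128994/82255 = [-2; 2, 3, 6, 13, 10, 14].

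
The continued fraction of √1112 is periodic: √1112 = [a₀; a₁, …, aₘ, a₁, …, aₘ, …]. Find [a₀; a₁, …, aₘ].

[33; 2, 1, 7, 1, 2, 66]

a₀ = ⌊√1112⌋ = 33.
With m₀=0, d₀=1 and mₖ₊₁ = dₖaₖ − mₖ, dₖ₊₁ = (n − mₖ₊₁²)/dₖ, aₖ₊₁ = ⌊(a₀+mₖ₊₁)/dₖ₊₁⌋:
  k=1: m=33, d=23, a=2
  k=2: m=13, d=41, a=1
  k=3: m=28, d=8, a=7
  k=4: m=28, d=41, a=1
  k=5: m=13, d=23, a=2
  k=6: m=33, d=1, a=66
d=1 and a=2a₀=66 at k=6, so the next step gives (m, d) = (33, 23) again — its k=1 value — and the period has length 6.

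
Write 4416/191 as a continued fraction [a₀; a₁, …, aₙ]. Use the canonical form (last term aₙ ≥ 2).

4416 = 23*191 + 23
191 = 8*23 + 7
23 = 3*7 + 2
7 = 3*2 + 1
2 = 2*1 + 0  (stop)
So 4416/191 = [23; 8, 3, 3, 2].

[23; 8, 3, 3, 2]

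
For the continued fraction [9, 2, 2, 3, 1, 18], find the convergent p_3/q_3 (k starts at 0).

Using pₖ = aₖpₖ₋₁ + pₖ₋₂, qₖ = aₖqₖ₋₁ + qₖ₋₂ (with p₋₁=1, p₋₂=0, q₋₁=0, q₋₂=1):
  k=0: a=9, p=9, q=1
  k=1: a=2, p=19, q=2
  k=2: a=2, p=47, q=5
  k=3: a=3, p=160, q=17

160/17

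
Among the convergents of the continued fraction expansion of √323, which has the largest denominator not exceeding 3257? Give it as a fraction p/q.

√323 = [17; 1, 34, …] (period length 2).
Convergents:
  p_0/q_0 = 17/1
  p_1/q_1 = 18/1
  p_2/q_2 = 629/35
  p_3/q_3 = 647/36
  p_4/q_4 = 22627/1259
  p_5/q_5 = 23274/1295
  p_6/q_6 = 813943/45289
q_5 = 1295 ≤ 3257 < 45289 = q_6, so the answer is 23274/1295.

23274/1295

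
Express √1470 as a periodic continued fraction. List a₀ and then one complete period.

[38; 2, 1, 14, 1, 2, 76]

a₀ = ⌊√1470⌋ = 38.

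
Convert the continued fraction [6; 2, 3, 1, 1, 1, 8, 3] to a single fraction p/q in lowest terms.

Using pₖ = aₖpₖ₋₁ + pₖ₋₂ and qₖ = aₖqₖ₋₁ + qₖ₋₂:
  k=0: a=6, p=6, q=1
  k=1: a=2, p=13, q=2
  k=2: a=3, p=45, q=7
  k=3: a=1, p=58, q=9
  k=4: a=1, p=103, q=16
  k=5: a=1, p=161, q=25
  k=6: a=8, p=1391, q=216
  k=7: a=3, p=4334, q=673

4334/673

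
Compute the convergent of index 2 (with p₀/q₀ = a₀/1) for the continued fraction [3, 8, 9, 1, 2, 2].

228/73

Using pₖ = aₖpₖ₋₁ + pₖ₋₂, qₖ = aₖqₖ₋₁ + qₖ₋₂ (with p₋₁=1, p₋₂=0, q₋₁=0, q₋₂=1):
  k=0: a=3, p=3, q=1
  k=1: a=8, p=25, q=8
  k=2: a=9, p=228, q=73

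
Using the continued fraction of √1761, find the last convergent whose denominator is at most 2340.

97483/2323

√1761 = [41; 1, 26, 1, 82, …] (period length 4).
Convergents:
  p_0/q_0 = 41/1
  p_1/q_1 = 42/1
  p_2/q_2 = 1133/27
  p_3/q_3 = 1175/28
  p_4/q_4 = 97483/2323
  p_5/q_5 = 98658/2351
q_4 = 2323 ≤ 2340 < 2351 = q_5, so the answer is 97483/2323.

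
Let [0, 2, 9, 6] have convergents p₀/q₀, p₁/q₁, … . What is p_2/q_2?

Using pₖ = aₖpₖ₋₁ + pₖ₋₂, qₖ = aₖqₖ₋₁ + qₖ₋₂ (with p₋₁=1, p₋₂=0, q₋₁=0, q₋₂=1):
  k=0: a=0, p=0, q=1
  k=1: a=2, p=1, q=2
  k=2: a=9, p=9, q=19

9/19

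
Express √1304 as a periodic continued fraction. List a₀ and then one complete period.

[36; 9, 72]

a₀ = ⌊√1304⌋ = 36.
With m₀=0, d₀=1 and mₖ₊₁ = dₖaₖ − mₖ, dₖ₊₁ = (n − mₖ₊₁²)/dₖ, aₖ₊₁ = ⌊(a₀+mₖ₊₁)/dₖ₊₁⌋:
  k=1: m=36, d=8, a=9
  k=2: m=36, d=1, a=72
d=1 and a=2a₀=72 at k=2, so the next step gives (m, d) = (36, 8) again — its k=1 value — and the period has length 2.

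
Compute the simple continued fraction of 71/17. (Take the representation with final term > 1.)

[4; 5, 1, 2]

71 = 4×17 + 3
17 = 5×3 + 2
3 = 1×2 + 1
2 = 2×1 + 0  (stop)
So 71/17 = [4; 5, 1, 2].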